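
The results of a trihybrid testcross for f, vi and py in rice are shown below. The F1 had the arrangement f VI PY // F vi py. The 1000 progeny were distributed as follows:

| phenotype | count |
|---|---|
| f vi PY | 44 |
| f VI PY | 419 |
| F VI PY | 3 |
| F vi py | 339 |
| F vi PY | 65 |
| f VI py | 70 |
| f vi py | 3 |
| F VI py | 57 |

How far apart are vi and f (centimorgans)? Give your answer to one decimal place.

The two rarest classes, F VI PY and f vi py, are the double crossovers. Comparing them with the parentals, only the f allele has switched, so f is the middle locus and the order is vi – f – py.
Crossovers in the vi–f interval produce the single-crossover classes f vi PY and F VI py (44 + 57 = 101) plus the double crossovers (6).
RF(vi–f) = (101 + 6) / 1000 = 107/1000 = 0.1070 → 10.7 centimorgans.

10.7 centimorgans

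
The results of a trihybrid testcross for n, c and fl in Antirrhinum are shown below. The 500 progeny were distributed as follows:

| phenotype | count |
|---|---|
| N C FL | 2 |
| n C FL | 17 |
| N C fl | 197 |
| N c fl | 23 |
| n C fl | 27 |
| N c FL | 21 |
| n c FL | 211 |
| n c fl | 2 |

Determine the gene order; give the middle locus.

fl

The two most frequent reciprocal classes, n c FL and N C fl, are the parental types, so the F1 was n c FL / N C fl.
The two rarest classes, n c fl and N C FL, are the double crossovers. Comparing them with the parentals, only the fl allele has switched, so fl is the middle locus and the order is c – fl – n.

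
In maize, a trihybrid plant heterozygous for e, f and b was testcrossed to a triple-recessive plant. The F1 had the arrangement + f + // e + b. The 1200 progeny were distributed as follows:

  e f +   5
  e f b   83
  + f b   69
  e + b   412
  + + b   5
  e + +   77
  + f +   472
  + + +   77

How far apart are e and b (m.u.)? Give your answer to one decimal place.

The two rarest classes, e f + and + + b, are the double crossovers. Comparing them with the parentals, only the e allele has switched, so e is the middle locus and the order is b – e – f.
Crossovers in the b–e interval produce the single-crossover classes + f b and e + + (69 + 77 = 146) plus the double crossovers (10).
RF(b–e) = (146 + 10) / 1200 = 156/1200 = 0.1300 → 13.0 m.u.

13.0 m.u.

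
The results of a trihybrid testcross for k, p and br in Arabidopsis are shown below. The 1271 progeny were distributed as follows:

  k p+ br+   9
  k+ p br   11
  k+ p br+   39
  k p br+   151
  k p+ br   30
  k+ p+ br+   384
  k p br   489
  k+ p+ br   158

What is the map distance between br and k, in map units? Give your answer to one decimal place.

The two most frequent reciprocal classes, k+ p+ br+ and k p br, are the parental types, so the F1 was k+ p+ br+ / k p br.
The two rarest classes, k p+ br+ and k+ p br, are the double crossovers. Comparing them with the parentals, only the k allele has switched, so k is the middle locus and the order is p – k – br.
Crossovers in the k–br interval produce the single-crossover classes k+ p+ br and k p br+ (158 + 151 = 309) plus the double crossovers (20).
RF(k–br) = (309 + 20) / 1271 = 329/1271 = 0.2589 → 25.9 map units.

25.9 map units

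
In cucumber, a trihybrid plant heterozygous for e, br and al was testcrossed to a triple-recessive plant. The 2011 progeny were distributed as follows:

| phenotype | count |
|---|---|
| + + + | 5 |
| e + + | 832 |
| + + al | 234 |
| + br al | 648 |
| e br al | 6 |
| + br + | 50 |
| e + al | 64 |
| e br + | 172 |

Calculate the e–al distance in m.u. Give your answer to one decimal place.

The two most frequent reciprocal classes, e + + and + br al, are the parental types, so the F1 was e + + / + br al.
The two rarest classes, + + + and e br al, are the double crossovers. Comparing them with the parentals, only the e allele has switched, so e is the middle locus and the order is al – e – br.
Crossovers in the al–e interval produce the single-crossover classes e + al and + br + (64 + 50 = 114) plus the double crossovers (11).
RF(al–e) = (114 + 11) / 2011 = 125/2011 = 0.0622 → 6.2 m.u.

6.2 m.u.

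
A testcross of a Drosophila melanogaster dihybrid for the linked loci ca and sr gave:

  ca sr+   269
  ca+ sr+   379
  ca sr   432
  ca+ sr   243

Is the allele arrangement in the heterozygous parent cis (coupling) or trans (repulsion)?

The two most frequent classes are ca+ sr+ (379) and ca sr (432); these are the parental (non-recombinant) types.
So the F1 carried ca+ sr+ on one chromosome and ca sr on the other — the recessive alleles are on the same chromosome (cis / coupling).

cis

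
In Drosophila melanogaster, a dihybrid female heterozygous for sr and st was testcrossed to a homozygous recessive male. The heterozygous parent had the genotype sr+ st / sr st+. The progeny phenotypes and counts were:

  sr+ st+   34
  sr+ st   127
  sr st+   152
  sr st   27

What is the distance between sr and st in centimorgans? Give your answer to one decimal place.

The recombinant classes are sr+ st+ and sr st: 34 + 27 = 61.
Recombination frequency = 61/340 = 0.1794 ≈ 17.9%, i.e. 17.9 centimorgans.

17.9 centimorgans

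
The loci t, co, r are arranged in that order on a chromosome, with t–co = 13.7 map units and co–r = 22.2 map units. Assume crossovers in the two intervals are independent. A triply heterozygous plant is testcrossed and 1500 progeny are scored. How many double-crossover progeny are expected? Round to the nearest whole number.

46

Map distances give recombination frequencies of 0.137 and 0.222 for the two intervals.
With no interference, expected double-crossover frequency = 0.137 × 0.222 = 0.03041.
Expected number = 0.03041 × 1500 = 45.62 ≈ 46.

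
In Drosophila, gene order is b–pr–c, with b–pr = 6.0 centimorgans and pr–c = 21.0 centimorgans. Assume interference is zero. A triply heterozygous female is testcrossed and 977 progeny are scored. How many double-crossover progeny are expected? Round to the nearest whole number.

Map distances give recombination frequencies of 0.060 and 0.210 for the two intervals.
With no interference, expected double-crossover frequency = 0.060 × 0.210 = 0.01260.
Expected number = 0.01260 × 977 = 12.31 ≈ 12.

12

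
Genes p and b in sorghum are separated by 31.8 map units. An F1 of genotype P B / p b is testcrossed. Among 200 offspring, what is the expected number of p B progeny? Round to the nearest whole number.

A map distance of 31.8 map units corresponds to a recombination frequency of 0.318.
The F1 is P B / p b, so p B is a recombinant gamete class with expected frequency r/2 = 0.318/2 = 0.1590.
Expected number = 0.1590 × 200 = 31.80 ≈ 32.

32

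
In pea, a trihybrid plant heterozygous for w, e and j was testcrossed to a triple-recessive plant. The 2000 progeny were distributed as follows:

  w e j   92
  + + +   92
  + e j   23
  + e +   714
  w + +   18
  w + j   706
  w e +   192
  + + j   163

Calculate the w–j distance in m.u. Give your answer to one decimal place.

19.8 m.u.

The two most frequent reciprocal classes, + e + and w + j, are the parental types, so the F1 was + e + / w + j.
The two rarest classes, + e j and w + +, are the double crossovers. Comparing them with the parentals, only the j allele has switched, so j is the middle locus and the order is w – j – e.
Crossovers in the w–j interval produce the single-crossover classes w e + and + + j (192 + 163 = 355) plus the double crossovers (41).
RF(w–j) = (355 + 41) / 2000 = 396/2000 = 0.1980 → 19.8 m.u.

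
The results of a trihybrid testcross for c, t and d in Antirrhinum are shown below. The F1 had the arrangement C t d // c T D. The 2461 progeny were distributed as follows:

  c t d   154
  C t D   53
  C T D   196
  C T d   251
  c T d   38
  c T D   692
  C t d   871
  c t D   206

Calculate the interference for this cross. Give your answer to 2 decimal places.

The two rarest classes, C t D and c T d, are the double crossovers. Comparing them with the parentals, only the d allele has switched, so d is the middle locus and the order is t – d – c.
t–d: (457 + 91)/2461 = 0.2227; d–c: (350 + 91)/2461 = 0.1792.
Expected DCO frequency = 0.2227 × 0.1792 ≈ 0.03991; observed = 91/2461 ≈ 0.03698.
Coefficient of coincidence = 0.03698/0.03991 ≈ 0.93; interference = 1 − 0.93 = 0.07.

0.07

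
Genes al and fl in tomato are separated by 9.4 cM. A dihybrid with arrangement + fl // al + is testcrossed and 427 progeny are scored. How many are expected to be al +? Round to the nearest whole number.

A map distance of 9.4 cM corresponds to a recombination frequency of 0.094.
The F1 is + fl / al +, so al + is a parental gamete class with expected frequency (1 − r)/2 = 0.906/2 = 0.4530.
Expected number = 0.4530 × 427 = 193.43 ≈ 193.

193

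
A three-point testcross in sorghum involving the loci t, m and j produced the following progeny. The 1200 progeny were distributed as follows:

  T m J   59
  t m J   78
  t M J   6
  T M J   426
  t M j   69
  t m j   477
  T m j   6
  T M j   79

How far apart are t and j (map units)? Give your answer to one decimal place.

14.1 map units

The two most frequent reciprocal classes, T M J and t m j, are the parental types, so the F1 was T M J / t m j.
The two rarest classes, t M J and T m j, are the double crossovers. Comparing them with the parentals, only the t allele has switched, so t is the middle locus and the order is j – t – m.
Crossovers in the j–t interval produce the single-crossover classes T M j and t m J (79 + 78 = 157) plus the double crossovers (12).
RF(j–t) = (157 + 12) / 1200 = 169/1200 = 0.1408 → 14.1 map units.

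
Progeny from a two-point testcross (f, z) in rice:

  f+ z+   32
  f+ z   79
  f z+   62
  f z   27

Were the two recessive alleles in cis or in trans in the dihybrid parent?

The two most frequent classes are f+ z (79) and f z+ (62); these are the parental (non-recombinant) types.
So the F1 carried f+ z on one chromosome and f z+ on the other — the recessive alleles are on opposite chromosomes (trans / repulsion).

trans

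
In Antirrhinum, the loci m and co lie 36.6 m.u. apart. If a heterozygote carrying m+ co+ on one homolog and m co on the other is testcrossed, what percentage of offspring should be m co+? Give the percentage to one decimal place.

18.3%

A map distance of 36.6 m.u. corresponds to a recombination frequency of 0.366.
The F1 is m+ co+ / m co, so m co+ is a recombinant gamete class with expected frequency r/2 = 0.366/2 = 0.1830.
That is 0.1830 = 18.3% of the progeny.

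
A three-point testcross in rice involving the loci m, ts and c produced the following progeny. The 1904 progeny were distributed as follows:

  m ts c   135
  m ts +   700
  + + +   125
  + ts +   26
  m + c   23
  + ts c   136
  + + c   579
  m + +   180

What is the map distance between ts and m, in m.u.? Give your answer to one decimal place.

19.2 m.u.

The two most frequent reciprocal classes, m ts + and + + c, are the parental types, so the F1 was m ts + / + + c.
The two rarest classes, + ts + and m + c, are the double crossovers. Comparing them with the parentals, only the m allele has switched, so m is the middle locus and the order is ts – m – c.
Crossovers in the ts–m interval produce the single-crossover classes m + + and + ts c (180 + 136 = 316) plus the double crossovers (49).
RF(ts–m) = (316 + 49) / 1904 = 365/1904 = 0.1917 → 19.2 m.u.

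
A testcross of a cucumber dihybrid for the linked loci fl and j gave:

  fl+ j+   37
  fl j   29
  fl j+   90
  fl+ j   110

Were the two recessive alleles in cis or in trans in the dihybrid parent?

trans

The two most frequent classes are fl+ j (110) and fl j+ (90); these are the parental (non-recombinant) types.
So the F1 carried fl+ j on one chromosome and fl j+ on the other — the recessive alleles are on opposite chromosomes (trans / repulsion).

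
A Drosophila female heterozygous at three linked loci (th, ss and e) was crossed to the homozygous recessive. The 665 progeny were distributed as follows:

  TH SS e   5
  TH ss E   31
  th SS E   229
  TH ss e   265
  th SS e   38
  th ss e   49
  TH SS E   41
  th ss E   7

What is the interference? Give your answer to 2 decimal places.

The two most frequent reciprocal classes, th SS E and TH ss e, are the parental types, so the F1 was th SS E / TH ss e.
The two rarest classes, th ss E and TH SS e, are the double crossovers. Comparing them with the parentals, only the ss allele has switched, so ss is the middle locus and the order is th – ss – e.
th–ss: (90 + 12)/665 = 0.1534; ss–e: (69 + 12)/665 = 0.1218.
Expected DCO frequency = 0.1534 × 0.1218 ≈ 0.01868; observed = 12/665 ≈ 0.01805.
Coefficient of coincidence = 0.01805/0.01868 ≈ 0.97; interference = 1 − 0.97 = 0.03.

0.03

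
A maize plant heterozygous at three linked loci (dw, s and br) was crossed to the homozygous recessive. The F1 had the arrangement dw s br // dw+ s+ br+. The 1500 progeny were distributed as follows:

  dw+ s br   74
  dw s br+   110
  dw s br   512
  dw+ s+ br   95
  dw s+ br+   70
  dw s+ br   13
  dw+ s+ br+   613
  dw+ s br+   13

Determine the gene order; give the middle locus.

s

The two rarest classes, dw s+ br and dw+ s br+, are the double crossovers. Comparing them with the parentals, only the s allele has switched, so s is the middle locus and the order is br – s – dw.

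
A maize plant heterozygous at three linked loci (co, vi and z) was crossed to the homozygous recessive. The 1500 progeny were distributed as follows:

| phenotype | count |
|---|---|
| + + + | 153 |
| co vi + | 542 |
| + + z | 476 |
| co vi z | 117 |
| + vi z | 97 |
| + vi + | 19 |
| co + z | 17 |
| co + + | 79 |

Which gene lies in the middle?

The two most frequent reciprocal classes, + + z and co vi +, are the parental types, so the F1 was + + z / co vi +.
The two rarest classes, co + z and + vi +, are the double crossovers. Comparing them with the parentals, only the co allele has switched, so co is the middle locus and the order is z – co – vi.

co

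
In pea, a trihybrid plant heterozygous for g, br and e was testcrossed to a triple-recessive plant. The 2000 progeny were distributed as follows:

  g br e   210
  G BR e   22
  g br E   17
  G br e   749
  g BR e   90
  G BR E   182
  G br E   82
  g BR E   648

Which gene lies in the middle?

The two most frequent reciprocal classes, g BR E and G br e, are the parental types, so the F1 was g BR E / G br e.
The two rarest classes, g br E and G BR e, are the double crossovers. Comparing them with the parentals, only the br allele has switched, so br is the middle locus and the order is g – br – e.

br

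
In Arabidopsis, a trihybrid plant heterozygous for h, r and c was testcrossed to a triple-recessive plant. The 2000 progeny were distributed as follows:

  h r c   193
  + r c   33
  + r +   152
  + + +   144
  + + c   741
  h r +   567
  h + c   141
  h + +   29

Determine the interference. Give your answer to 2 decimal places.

0.12

The two most frequent reciprocal classes, h r + and + + c, are the parental types, so the F1 was h r + / + + c.
The two rarest classes, h + + and + r c, are the double crossovers. Comparing them with the parentals, only the r allele has switched, so r is the middle locus and the order is h – r – c.
h–r: (293 + 62)/2000 = 0.1775; r–c: (337 + 62)/2000 = 0.1995.
Expected DCO frequency = 0.1775 × 0.1995 ≈ 0.03541; observed = 62/2000 ≈ 0.03100.
Coefficient of coincidence = 0.03100/0.03541 ≈ 0.88; interference = 1 − 0.88 = 0.12.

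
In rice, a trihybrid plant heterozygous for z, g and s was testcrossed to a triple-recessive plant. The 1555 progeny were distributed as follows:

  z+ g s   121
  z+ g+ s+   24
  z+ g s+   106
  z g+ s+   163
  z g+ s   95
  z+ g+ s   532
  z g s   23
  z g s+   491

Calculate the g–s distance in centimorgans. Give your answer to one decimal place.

The two most frequent reciprocal classes, z g s+ and z+ g+ s, are the parental types, so the F1 was z g s+ / z+ g+ s.
The two rarest classes, z g s and z+ g+ s+, are the double crossovers. Comparing them with the parentals, only the s allele has switched, so s is the middle locus and the order is z – s – g.
Crossovers in the s–g interval produce the single-crossover classes z g+ s+ and z+ g s (163 + 121 = 284) plus the double crossovers (47).
RF(s–g) = (284 + 47) / 1555 = 331/1555 = 0.2129 → 21.3 centimorgans.

21.3 centimorgans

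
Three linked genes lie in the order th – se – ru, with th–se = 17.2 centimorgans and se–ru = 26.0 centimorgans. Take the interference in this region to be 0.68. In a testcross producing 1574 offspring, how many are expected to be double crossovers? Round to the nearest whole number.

23

Map distances give recombination frequencies of 0.172 and 0.260 for the two intervals.
With interference 0.68 (so coincidence = 0.32), expected double-crossover frequency = 0.172 × 0.260 × 0.32 = 0.01431.
Expected number = 0.01431 × 1574 = 22.52 ≈ 23.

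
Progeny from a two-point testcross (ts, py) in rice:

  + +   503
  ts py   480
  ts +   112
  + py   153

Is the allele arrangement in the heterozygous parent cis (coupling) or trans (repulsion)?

cis

The two most frequent classes are + + (503) and ts py (480); these are the parental (non-recombinant) types.
So the F1 carried + + on one chromosome and ts py on the other — the recessive alleles are on the same chromosome (cis / coupling).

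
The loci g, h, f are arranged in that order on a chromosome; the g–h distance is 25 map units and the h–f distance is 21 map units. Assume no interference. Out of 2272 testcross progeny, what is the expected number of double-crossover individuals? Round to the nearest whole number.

Map distances give recombination frequencies of 0.250 and 0.210 for the two intervals.
With no interference, expected double-crossover frequency = 0.250 × 0.210 = 0.05250.
Expected number = 0.05250 × 2272 = 119.28 ≈ 119.

119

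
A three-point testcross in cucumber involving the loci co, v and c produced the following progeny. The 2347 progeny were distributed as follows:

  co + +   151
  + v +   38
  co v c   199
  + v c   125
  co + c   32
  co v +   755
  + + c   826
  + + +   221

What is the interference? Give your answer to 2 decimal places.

The two most frequent reciprocal classes, co v + and + + c, are the parental types, so the F1 was co v + / + + c.
The two rarest classes, + v + and co + c, are the double crossovers. Comparing them with the parentals, only the co allele has switched, so co is the middle locus and the order is v – co – c.
v–co: (276 + 70)/2347 = 0.1474; co–c: (420 + 70)/2347 = 0.2088.
Expected DCO frequency = 0.1474 × 0.2088 ≈ 0.03078; observed = 70/2347 ≈ 0.02983.
Coefficient of coincidence = 0.02983/0.03078 ≈ 0.97; interference = 1 − 0.97 = 0.03.

0.03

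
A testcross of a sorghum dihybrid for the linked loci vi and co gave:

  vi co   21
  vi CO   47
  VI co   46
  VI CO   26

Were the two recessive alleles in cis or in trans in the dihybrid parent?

trans

The two most frequent classes are VI co (46) and vi CO (47); these are the parental (non-recombinant) types.
So the F1 carried VI co on one chromosome and vi CO on the other — the recessive alleles are on opposite chromosomes (trans / repulsion).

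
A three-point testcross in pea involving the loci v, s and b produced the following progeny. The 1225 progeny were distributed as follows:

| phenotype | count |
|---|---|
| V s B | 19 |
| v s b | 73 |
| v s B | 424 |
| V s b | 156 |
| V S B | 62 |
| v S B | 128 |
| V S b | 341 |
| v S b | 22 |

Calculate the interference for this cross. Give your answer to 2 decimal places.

The two most frequent reciprocal classes, v s B and V S b, are the parental types, so the F1 was v s B / V S b.
The two rarest classes, V s B and v S b, are the double crossovers. Comparing them with the parentals, only the v allele has switched, so v is the middle locus and the order is s – v – b.
s–v: (284 + 41)/1225 = 0.2653; v–b: (135 + 41)/1225 = 0.1437.
Expected DCO frequency = 0.2653 × 0.1437 ≈ 0.03812; observed = 41/1225 ≈ 0.03347.
Coefficient of coincidence = 0.03347/0.03812 ≈ 0.88; interference = 1 − 0.88 = 0.12.

0.12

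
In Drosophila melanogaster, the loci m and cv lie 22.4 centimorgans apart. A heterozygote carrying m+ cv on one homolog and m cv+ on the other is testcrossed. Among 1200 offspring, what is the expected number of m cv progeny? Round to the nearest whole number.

134

A map distance of 22.4 centimorgans corresponds to a recombination frequency of 0.224.
The F1 is m+ cv / m cv+, so m cv is a recombinant gamete class with expected frequency r/2 = 0.224/2 = 0.1120.
Expected number = 0.1120 × 1200 = 134.40 ≈ 134.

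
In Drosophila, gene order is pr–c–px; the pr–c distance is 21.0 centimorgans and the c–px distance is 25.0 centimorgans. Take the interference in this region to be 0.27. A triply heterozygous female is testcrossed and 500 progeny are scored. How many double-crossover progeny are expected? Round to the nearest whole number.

19

Map distances give recombination frequencies of 0.210 and 0.250 for the two intervals.
With interference 0.27 (so coincidence = 0.73), expected double-crossover frequency = 0.210 × 0.250 × 0.73 = 0.03832.
Expected number = 0.03832 × 500 = 19.16 ≈ 19.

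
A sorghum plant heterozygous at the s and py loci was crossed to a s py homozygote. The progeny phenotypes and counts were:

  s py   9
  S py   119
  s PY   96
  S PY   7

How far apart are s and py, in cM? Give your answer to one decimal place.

6.9 cM

The two most frequent classes, S py (119) and s PY (96), are the parental types, so the F1 was S py / s PY.
The recombinant classes are S PY and s py: 7 + 9 = 16.
Recombination frequency = 16/231 = 0.0693 ≈ 6.9%, i.e. 6.9 cM.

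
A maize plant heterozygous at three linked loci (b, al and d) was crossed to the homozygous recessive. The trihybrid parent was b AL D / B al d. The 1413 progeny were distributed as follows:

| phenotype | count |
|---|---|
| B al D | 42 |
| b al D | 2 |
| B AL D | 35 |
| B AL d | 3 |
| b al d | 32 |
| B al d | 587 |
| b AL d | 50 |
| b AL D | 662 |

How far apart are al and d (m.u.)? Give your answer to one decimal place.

The two rarest classes, b al D and B AL d, are the double crossovers. Comparing them with the parentals, only the al allele has switched, so al is the middle locus and the order is d – al – b.
Crossovers in the d–al interval produce the single-crossover classes b AL d and B al D (50 + 42 = 92) plus the double crossovers (5).
RF(d–al) = (92 + 5) / 1413 = 97/1413 = 0.0686 → 6.9 m.u.

6.9 m.u.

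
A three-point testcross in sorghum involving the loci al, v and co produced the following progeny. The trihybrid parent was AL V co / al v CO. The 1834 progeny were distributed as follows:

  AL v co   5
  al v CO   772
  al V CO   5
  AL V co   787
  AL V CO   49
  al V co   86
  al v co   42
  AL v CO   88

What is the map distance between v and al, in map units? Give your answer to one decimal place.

10.0 map units

The two rarest classes, AL v co and al V CO, are the double crossovers. Comparing them with the parentals, only the v allele has switched, so v is the middle locus and the order is al – v – co.
Crossovers in the al–v interval produce the single-crossover classes al V co and AL v CO (86 + 88 = 174) plus the double crossovers (10).
RF(al–v) = (174 + 10) / 1834 = 184/1834 = 0.1003 → 10.0 map units.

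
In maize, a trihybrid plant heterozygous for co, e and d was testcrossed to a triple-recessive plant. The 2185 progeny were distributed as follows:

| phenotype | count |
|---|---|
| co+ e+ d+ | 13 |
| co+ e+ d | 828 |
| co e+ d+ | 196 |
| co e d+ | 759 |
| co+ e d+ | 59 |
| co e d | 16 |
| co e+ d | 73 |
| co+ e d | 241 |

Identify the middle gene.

d

The two most frequent reciprocal classes, co e d+ and co+ e+ d, are the parental types, so the F1 was co e d+ / co+ e+ d.
The two rarest classes, co e d and co+ e+ d+, are the double crossovers. Comparing them with the parentals, only the d allele has switched, so d is the middle locus and the order is co – d – e.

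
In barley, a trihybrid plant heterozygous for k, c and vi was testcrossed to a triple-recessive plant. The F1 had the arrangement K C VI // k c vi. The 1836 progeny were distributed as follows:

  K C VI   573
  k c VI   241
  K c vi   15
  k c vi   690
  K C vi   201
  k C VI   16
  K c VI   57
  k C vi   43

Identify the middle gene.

k

The two rarest classes, k C VI and K c vi, are the double crossovers. Comparing them with the parentals, only the k allele has switched, so k is the middle locus and the order is vi – k – c.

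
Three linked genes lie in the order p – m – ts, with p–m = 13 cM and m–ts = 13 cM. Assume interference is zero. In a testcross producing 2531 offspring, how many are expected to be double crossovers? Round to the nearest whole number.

43

Map distances give recombination frequencies of 0.130 and 0.130 for the two intervals.
With no interference, expected double-crossover frequency = 0.130 × 0.130 = 0.01690.
Expected number = 0.01690 × 2531 = 42.77 ≈ 43.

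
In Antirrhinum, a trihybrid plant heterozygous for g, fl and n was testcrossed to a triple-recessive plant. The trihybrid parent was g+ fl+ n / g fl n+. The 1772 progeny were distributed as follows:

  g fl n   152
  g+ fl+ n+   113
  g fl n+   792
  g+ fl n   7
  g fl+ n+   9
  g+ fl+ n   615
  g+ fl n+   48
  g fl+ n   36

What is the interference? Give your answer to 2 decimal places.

-0.01

The two rarest classes, g+ fl n and g fl+ n+, are the double crossovers. Comparing them with the parentals, only the fl allele has switched, so fl is the middle locus and the order is g – fl – n.
g–fl: (84 + 16)/1772 = 0.0564; fl–n: (265 + 16)/1772 = 0.1586.
Expected DCO frequency = 0.0564 × 0.1586 ≈ 0.00895; observed = 16/1772 ≈ 0.00903.
Coefficient of coincidence = 0.00903/0.00895 ≈ 1.01; interference = 1 − 1.01 = -0.01.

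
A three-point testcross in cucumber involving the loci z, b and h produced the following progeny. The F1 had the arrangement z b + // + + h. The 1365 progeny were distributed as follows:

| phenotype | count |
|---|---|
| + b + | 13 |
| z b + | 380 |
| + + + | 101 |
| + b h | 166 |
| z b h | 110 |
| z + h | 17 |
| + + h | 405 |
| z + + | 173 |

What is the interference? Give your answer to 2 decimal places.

0.54

The two rarest classes, + b + and z + h, are the double crossovers. Comparing them with the parentals, only the z allele has switched, so z is the middle locus and the order is b – z – h.
b–z: (339 + 30)/1365 = 0.2703; z–h: (211 + 30)/1365 = 0.1766.
Expected DCO frequency = 0.2703 × 0.1766 ≈ 0.04773; observed = 30/1365 ≈ 0.02198.
Coefficient of coincidence = 0.02198/0.04773 ≈ 0.46; interference = 1 − 0.46 = 0.54.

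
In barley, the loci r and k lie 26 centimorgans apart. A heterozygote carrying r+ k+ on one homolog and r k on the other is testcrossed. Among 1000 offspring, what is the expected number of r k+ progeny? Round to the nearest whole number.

130

A map distance of 26 centimorgans corresponds to a recombination frequency of 0.260.
The F1 is r+ k+ / r k, so r k+ is a recombinant gamete class with expected frequency r/2 = 0.260/2 = 0.1300.
Expected number = 0.1300 × 1000 = 130.00 ≈ 130.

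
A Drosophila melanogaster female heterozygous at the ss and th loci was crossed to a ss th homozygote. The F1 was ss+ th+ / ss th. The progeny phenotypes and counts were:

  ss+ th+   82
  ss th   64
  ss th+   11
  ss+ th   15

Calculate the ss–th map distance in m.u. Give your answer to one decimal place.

The recombinant classes are ss+ th and ss th+: 15 + 11 = 26.
Recombination frequency = 26/172 = 0.1512 ≈ 15.1%, i.e. 15.1 m.u.

15.1 m.u.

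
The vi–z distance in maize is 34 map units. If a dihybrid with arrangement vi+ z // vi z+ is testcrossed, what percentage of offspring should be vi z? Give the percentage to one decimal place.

A map distance of 34 map units corresponds to a recombination frequency of 0.340.
The F1 is vi+ z / vi z+, so vi z is a recombinant gamete class with expected frequency r/2 = 0.340/2 = 0.1700.
That is 0.1700 = 17.0% of the progeny.

17.0%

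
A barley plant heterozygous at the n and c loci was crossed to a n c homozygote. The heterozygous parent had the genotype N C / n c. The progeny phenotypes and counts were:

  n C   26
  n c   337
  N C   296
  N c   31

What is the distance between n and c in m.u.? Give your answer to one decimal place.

The recombinant classes are N c and n C: 31 + 26 = 57.
Recombination frequency = 57/690 = 0.0826 ≈ 8.3%, i.e. 8.3 m.u.

8.3 m.u.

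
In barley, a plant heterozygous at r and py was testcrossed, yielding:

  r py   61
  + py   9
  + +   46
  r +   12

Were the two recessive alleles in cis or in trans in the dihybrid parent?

cis

The two most frequent classes are + + (46) and r py (61); these are the parental (non-recombinant) types.
So the F1 carried + + on one chromosome and r py on the other — the recessive alleles are on the same chromosome (cis / coupling).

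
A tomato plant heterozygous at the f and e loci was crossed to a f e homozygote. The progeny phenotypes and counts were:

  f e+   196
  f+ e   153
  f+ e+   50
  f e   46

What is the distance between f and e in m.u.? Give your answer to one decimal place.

The two most frequent classes, f+ e (153) and f e+ (196), are the parental types, so the F1 was f+ e / f e+.
The recombinant classes are f+ e+ and f e: 50 + 46 = 96.
Recombination frequency = 96/445 = 0.2157 ≈ 21.6%, i.e. 21.6 m.u.

21.6 m.u.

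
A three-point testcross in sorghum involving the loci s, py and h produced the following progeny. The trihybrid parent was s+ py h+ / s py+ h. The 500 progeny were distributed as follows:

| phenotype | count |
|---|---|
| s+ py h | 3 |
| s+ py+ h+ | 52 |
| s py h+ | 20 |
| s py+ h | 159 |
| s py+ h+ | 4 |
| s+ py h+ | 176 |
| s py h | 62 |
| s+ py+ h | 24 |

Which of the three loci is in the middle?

h

The two rarest classes, s+ py h and s py+ h+, are the double crossovers. Comparing them with the parentals, only the h allele has switched, so h is the middle locus and the order is s – h – py.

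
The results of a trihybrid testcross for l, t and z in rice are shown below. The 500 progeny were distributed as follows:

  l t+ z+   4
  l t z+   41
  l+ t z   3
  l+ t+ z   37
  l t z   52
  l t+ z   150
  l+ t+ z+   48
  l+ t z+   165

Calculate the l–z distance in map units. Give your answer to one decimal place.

The two most frequent reciprocal classes, l t+ z and l+ t z+, are the parental types, so the F1 was l t+ z / l+ t z+.
The two rarest classes, l t+ z+ and l+ t z, are the double crossovers. Comparing them with the parentals, only the z allele has switched, so z is the middle locus and the order is l – z – t.
Crossovers in the l–z interval produce the single-crossover classes l+ t+ z and l t z+ (37 + 41 = 78) plus the double crossovers (7).
RF(l–z) = (78 + 7) / 500 = 85/500 = 0.1700 → 17.0 map units.

17.0 map units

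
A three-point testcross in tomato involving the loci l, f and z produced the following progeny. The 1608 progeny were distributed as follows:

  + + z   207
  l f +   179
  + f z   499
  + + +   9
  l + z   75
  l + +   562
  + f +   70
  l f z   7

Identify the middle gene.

The two most frequent reciprocal classes, + f z and l + +, are the parental types, so the F1 was + f z / l + +.
The two rarest classes, l f z and + + +, are the double crossovers. Comparing them with the parentals, only the l allele has switched, so l is the middle locus and the order is f – l – z.

l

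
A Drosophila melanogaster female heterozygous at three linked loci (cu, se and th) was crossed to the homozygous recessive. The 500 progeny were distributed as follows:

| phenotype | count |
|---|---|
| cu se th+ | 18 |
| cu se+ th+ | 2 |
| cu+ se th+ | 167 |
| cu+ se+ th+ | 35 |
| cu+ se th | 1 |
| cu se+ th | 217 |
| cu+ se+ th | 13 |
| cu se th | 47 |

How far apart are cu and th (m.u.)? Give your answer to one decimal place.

The two most frequent reciprocal classes, cu se+ th and cu+ se th+, are the parental types, so the F1 was cu se+ th / cu+ se th+.
The two rarest classes, cu se+ th+ and cu+ se th, are the double crossovers. Comparing them with the parentals, only the th allele has switched, so th is the middle locus and the order is cu – th – se.
Crossovers in the cu–th interval produce the single-crossover classes cu+ se+ th and cu se th+ (13 + 18 = 31) plus the double crossovers (3).
RF(cu–th) = (31 + 3) / 500 = 34/500 = 0.0680 → 6.8 m.u.

6.8 m.u.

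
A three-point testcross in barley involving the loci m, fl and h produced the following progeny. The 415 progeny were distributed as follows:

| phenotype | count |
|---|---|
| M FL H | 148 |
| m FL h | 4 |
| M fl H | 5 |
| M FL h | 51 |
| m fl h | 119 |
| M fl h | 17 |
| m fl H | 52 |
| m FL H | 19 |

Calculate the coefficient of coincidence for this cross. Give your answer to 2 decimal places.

0.74

The two most frequent reciprocal classes, M FL H and m fl h, are the parental types, so the F1 was M FL H / m fl h.
The two rarest classes, M fl H and m FL h, are the double crossovers. Comparing them with the parentals, only the fl allele has switched, so fl is the middle locus and the order is m – fl – h.
m–fl: (36 + 9)/415 = 0.1084; fl–h: (103 + 9)/415 = 0.2699.
Expected DCO frequency = 0.1084 × 0.2699 ≈ 0.02926; observed = 9/415 ≈ 0.02169.
Coefficient of coincidence = 0.02169/0.02926 ≈ 0.74.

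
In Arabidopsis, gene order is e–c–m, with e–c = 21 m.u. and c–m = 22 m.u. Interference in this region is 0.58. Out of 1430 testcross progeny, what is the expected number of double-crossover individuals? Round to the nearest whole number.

Map distances give recombination frequencies of 0.210 and 0.220 for the two intervals.
With interference 0.58 (so coincidence = 0.42), expected double-crossover frequency = 0.210 × 0.220 × 0.42 = 0.01940.
Expected number = 0.01940 × 1430 = 27.75 ≈ 28.

28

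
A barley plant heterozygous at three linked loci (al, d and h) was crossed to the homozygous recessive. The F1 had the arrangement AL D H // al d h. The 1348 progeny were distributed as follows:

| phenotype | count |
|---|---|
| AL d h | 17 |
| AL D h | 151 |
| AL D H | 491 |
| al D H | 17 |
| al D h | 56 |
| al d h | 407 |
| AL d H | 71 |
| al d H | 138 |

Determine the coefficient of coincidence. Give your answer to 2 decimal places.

The two rarest classes, al D H and AL d h, are the double crossovers. Comparing them with the parentals, only the al allele has switched, so al is the middle locus and the order is d – al – h.
d–al: (127 + 34)/1348 = 0.1194; al–h: (289 + 34)/1348 = 0.2396.
Expected DCO frequency = 0.1194 × 0.2396 ≈ 0.02861; observed = 34/1348 ≈ 0.02522.
Coefficient of coincidence = 0.02522/0.02861 ≈ 0.88.

0.88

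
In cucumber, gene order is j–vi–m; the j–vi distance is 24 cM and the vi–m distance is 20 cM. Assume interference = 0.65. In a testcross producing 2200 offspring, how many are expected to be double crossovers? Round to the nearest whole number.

37

Map distances give recombination frequencies of 0.240 and 0.200 for the two intervals.
With interference 0.65 (so coincidence = 0.35), expected double-crossover frequency = 0.240 × 0.200 × 0.35 = 0.01680.
Expected number = 0.01680 × 2200 = 36.96 ≈ 37.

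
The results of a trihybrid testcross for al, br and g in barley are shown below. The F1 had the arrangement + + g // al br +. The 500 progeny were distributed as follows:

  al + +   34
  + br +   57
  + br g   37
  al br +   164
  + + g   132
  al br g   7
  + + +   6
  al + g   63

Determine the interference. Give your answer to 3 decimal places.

The two rarest classes, + + + and al br g, are the double crossovers. Comparing them with the parentals, only the g allele has switched, so g is the middle locus and the order is br – g – al.
br–g: (71 + 13)/500 = 0.1680; g–al: (120 + 13)/500 = 0.2660.
Expected DCO frequency = 0.1680 × 0.2660 ≈ 0.04469; observed = 13/500 ≈ 0.02600.
Coefficient of coincidence = 0.02600/0.04469 ≈ 0.582; interference = 1 − 0.582 = 0.418.

0.418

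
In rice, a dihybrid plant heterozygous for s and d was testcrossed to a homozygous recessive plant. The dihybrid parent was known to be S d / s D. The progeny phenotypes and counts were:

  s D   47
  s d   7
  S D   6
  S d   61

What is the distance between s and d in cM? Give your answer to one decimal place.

10.7 cM

The recombinant classes are S D and s d: 6 + 7 = 13.
Recombination frequency = 13/121 = 0.1074 ≈ 10.7%, i.e. 10.7 cM.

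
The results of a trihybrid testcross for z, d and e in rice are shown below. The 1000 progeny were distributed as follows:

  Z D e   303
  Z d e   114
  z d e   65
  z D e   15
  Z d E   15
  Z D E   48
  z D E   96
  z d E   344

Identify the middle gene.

z

The two most frequent reciprocal classes, z d E and Z D e, are the parental types, so the F1 was z d E / Z D e.
The two rarest classes, Z d E and z D e, are the double crossovers. Comparing them with the parentals, only the z allele has switched, so z is the middle locus and the order is e – z – d.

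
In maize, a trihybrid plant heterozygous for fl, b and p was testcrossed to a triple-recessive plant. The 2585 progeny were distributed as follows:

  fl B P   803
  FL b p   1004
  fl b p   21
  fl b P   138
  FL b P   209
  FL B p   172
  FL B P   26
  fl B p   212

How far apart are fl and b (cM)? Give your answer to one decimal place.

13.8 cM

The two most frequent reciprocal classes, FL b p and fl B P, are the parental types, so the F1 was FL b p / fl B P.
The two rarest classes, fl b p and FL B P, are the double crossovers. Comparing them with the parentals, only the fl allele has switched, so fl is the middle locus and the order is b – fl – p.
Crossovers in the b–fl interval produce the single-crossover classes FL B p and fl b P (172 + 138 = 310) plus the double crossovers (47).
RF(b–fl) = (310 + 47) / 2585 = 357/2585 = 0.1381 → 13.8 cM.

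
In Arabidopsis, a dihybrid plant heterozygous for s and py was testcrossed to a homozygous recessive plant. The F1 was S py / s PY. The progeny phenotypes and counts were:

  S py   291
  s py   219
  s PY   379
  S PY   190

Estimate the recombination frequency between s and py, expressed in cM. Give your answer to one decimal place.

The recombinant classes are S PY and s py: 190 + 219 = 409.
Recombination frequency = 409/1079 = 0.3791 ≈ 37.9%, i.e. 37.9 cM.

37.9 cM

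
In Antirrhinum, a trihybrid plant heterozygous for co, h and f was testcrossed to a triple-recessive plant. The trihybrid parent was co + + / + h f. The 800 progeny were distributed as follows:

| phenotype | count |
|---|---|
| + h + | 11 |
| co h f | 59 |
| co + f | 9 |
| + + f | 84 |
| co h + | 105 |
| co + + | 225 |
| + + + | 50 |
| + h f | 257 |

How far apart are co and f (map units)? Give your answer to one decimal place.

16.1 map units

The two rarest classes, co + f and + h +, are the double crossovers. Comparing them with the parentals, only the f allele has switched, so f is the middle locus and the order is co – f – h.
Crossovers in the co–f interval produce the single-crossover classes + + + and co h f (50 + 59 = 109) plus the double crossovers (20).
RF(co–f) = (109 + 20) / 800 = 129/800 = 0.1613 → 16.1 map units.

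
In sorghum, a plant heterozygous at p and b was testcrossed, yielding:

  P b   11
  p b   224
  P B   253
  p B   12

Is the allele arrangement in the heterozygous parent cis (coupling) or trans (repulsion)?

cis

The two most frequent classes are P B (253) and p b (224); these are the parental (non-recombinant) types.
So the F1 carried P B on one chromosome and p b on the other — the recessive alleles are on the same chromosome (cis / coupling).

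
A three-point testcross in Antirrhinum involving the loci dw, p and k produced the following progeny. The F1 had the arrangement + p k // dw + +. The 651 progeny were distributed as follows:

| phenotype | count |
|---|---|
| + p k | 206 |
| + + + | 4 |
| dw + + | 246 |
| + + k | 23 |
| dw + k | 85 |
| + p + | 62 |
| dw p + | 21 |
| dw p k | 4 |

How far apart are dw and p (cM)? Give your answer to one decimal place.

The two rarest classes, dw p k and + + +, are the double crossovers. Comparing them with the parentals, only the dw allele has switched, so dw is the middle locus and the order is p – dw – k.
Crossovers in the p–dw interval produce the single-crossover classes + + k and dw p + (23 + 21 = 44) plus the double crossovers (8).
RF(p–dw) = (44 + 8) / 651 = 52/651 = 0.0799 → 8.0 cM.

8.0 cM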